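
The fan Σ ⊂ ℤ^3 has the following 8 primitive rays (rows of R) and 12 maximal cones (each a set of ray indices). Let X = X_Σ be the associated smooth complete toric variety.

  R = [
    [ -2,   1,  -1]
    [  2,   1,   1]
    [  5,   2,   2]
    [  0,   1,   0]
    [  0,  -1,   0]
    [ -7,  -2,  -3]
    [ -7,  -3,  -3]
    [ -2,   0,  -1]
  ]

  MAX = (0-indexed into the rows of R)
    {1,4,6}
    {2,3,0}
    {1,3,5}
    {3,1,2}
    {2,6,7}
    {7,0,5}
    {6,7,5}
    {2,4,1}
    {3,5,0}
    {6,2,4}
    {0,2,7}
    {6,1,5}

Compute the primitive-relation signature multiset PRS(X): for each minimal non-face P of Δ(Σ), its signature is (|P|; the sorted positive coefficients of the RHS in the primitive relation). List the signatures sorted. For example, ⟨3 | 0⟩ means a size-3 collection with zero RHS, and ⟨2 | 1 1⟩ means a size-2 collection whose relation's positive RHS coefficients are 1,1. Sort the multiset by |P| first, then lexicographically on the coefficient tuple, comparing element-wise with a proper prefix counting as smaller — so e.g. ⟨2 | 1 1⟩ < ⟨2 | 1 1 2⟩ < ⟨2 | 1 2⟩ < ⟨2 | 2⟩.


Σ has 11 primitive collections:

  {3,4}:  v_{3} + v_{4} = 0 — sig = ⟨2 | 0⟩
  {0,4}:  v_{0} + v_{4} = v_{7} — sig = ⟨2 | 1⟩
  {1,7}:  v_{1} + v_{7} = v_{3} — sig = ⟨2 | 1⟩
  {2,5}:  v_{2} + v_{5} = v_{7} — sig = ⟨2 | 1⟩
  {3,6}:  v_{3} + v_{6} = v_{5} — sig = ⟨2 | 1⟩
  {3,7}:  v_{3} + v_{7} = v_{0} — sig = ⟨2 | 1⟩
  {4,5}:  v_{4} + v_{5} = v_{6} — sig = ⟨2 | 1⟩
  {0,6}:  v_{0} + v_{6} = v_{5} + v_{7} — sig = ⟨2 | 1 1⟩
  {4,7}:  v_{4} + v_{7} = v_{2} + v_{6} — sig = ⟨2 | 1 1⟩
  {0,1}:  v_{0} + v_{1} = 2·v_{3} — sig = ⟨2 | 2⟩
  {1,2,6}:  v_{1} + v_{2} + v_{6} = 0 — sig = ⟨3 | 0⟩

Signatures (|P|; sorted positive RHS coefficients), sorted:
{ ⟨2 | 0⟩,  ⟨2 | 1⟩ ×6,  ⟨2 | 1 1⟩ ×2,  ⟨2 | 2⟩,  ⟨3 | 0⟩ }


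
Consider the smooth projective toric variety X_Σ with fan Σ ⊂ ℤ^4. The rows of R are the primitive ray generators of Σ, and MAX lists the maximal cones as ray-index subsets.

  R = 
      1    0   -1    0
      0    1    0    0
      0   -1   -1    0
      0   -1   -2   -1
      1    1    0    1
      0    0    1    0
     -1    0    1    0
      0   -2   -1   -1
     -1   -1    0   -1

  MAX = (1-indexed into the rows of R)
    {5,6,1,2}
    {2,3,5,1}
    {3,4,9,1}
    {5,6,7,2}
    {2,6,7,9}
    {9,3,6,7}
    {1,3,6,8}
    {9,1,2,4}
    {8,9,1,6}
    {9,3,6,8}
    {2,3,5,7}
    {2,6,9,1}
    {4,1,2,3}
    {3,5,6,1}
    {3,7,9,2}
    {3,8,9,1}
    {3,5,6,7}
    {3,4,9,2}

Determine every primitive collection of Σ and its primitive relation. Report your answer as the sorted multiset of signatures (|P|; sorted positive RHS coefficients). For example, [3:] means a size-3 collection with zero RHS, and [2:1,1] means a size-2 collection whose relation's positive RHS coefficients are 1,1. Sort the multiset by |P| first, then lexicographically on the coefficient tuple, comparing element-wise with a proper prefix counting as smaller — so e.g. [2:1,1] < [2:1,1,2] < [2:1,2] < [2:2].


|primitive collections| = 12. Relations:

  • {1,7}:  v_{1} + v_{7} = 0 ; sig = [2:]
  • {5,9}:  v_{5} + v_{9} = 0 ; sig = [2:]
  • {2,8}:  v_{2} + v_{8} = v_{1} + v_{9} ; sig = [2:1,1]
  • {4,6}:  v_{4} + v_{6} = v_{1} + v_{9} ; sig = [2:1,1]
  • {4,5}:  v_{4} + v_{5} = v_{1} + v_{2} + v_{3} ; sig = [2:1,1,1]
  • {4,7}:  v_{4} + v_{7} = v_{2} + v_{3} + v_{9} ; sig = [2:1,1,1]
  • {5,8}:  v_{5} + v_{8} = v_{1} + v_{3} + v_{6} ; sig = [2:1,1,1]
  • {7,8}:  v_{7} + v_{8} = v_{3} + v_{6} + v_{9} ; sig = [2:1,1,1]
  • {4,8}:  v_{4} + v_{8} = 2·v_{1} + v_{3} + 2·v_{9} ; sig = [2:1,2,2]
  • {2,3,6}:  v_{2} + v_{3} + v_{6} = 0 ; sig = [3:]
  • {1,2,3,9}:  v_{1} + v_{2} + v_{3} + v_{9} = v_{4} ; sig = [4:1]
  • {1,3,6,9}:  v_{1} + v_{3} + v_{6} + v_{9} = v_{8} ; sig = [4:1]

so the primitive-relation signature multiset is
    [2:]
    [2:]
    [2:1,1]
    [2:1,1]
    [2:1,1,1]
    [2:1,1,1]
    [2:1,1,1]
    [2:1,1,1]
    [2:1,2,2]
    [3:]
    [4:1]
    [4:1]


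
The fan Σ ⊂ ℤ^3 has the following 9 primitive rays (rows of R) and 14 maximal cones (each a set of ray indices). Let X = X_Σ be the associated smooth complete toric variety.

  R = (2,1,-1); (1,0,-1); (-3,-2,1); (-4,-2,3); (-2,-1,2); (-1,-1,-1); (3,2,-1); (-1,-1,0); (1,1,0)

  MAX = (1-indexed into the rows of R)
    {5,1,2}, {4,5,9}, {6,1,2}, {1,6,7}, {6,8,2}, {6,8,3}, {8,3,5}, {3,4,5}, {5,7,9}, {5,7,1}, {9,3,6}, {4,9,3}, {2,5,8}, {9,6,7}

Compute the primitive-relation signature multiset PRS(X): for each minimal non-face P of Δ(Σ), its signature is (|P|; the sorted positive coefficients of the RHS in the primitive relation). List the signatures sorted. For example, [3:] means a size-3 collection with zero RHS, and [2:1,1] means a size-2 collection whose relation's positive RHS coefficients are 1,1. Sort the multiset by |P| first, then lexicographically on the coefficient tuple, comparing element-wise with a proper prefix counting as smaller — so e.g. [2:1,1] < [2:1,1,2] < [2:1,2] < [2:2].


16 minimal non-faces of Δ(Σ) (on 9 rays):

  • {3,7}:  v_{3} + v_{7} = 0  ⇒ sig = [2:]
  • {8,9}:  v_{8} + v_{9} = 0  ⇒ sig = [2:]
  • {1,3}:  v_{1} + v_{3} = v_{8}  ⇒ sig = [2:1]
  • {1,4}:  v_{1} + v_{4} = v_{5}  ⇒ sig = [2:1]
  • {1,8}:  v_{1} + v_{8} = v_{2}  ⇒ sig = [2:1]
  • {1,9}:  v_{1} + v_{9} = v_{7}  ⇒ sig = [2:1]
  • {2,9}:  v_{2} + v_{9} = v_{1}  ⇒ sig = [2:1]
  • {5,6}:  v_{5} + v_{6} = v_{3}  ⇒ sig = [2:1]
  • {7,8}:  v_{7} + v_{8} = v_{1}  ⇒ sig = [2:1]
  • {2,4}:  v_{2} + v_{4} = v_{5} + v_{8}  ⇒ sig = [2:1,1]
  • {4,7}:  v_{4} + v_{7} = v_{5} + v_{9}  ⇒ sig = [2:1,1]
  • {4,8}:  v_{4} + v_{8} = v_{3} + v_{5}  ⇒ sig = [2:1,1]
  • {4,6}:  v_{4} + v_{6} = 2·v_{3} + v_{9}  ⇒ sig = [2:1,2]
  • {2,3}:  v_{2} + v_{3} = 2·v_{8}  ⇒ sig = [2:2]
  • {2,7}:  v_{2} + v_{7} = 2·v_{1}  ⇒ sig = [2:2]
  • {3,5,9}:  v_{3} + v_{5} + v_{9} = v_{4}  ⇒ sig = [3:1]

Signatures (|P|; sorted positive RHS coefficients), sorted:
{ [2:] ×2,  [2:1] ×7,  [2:1,1] ×3,  [2:1,2],  [2:2] ×2,  [3:1] }


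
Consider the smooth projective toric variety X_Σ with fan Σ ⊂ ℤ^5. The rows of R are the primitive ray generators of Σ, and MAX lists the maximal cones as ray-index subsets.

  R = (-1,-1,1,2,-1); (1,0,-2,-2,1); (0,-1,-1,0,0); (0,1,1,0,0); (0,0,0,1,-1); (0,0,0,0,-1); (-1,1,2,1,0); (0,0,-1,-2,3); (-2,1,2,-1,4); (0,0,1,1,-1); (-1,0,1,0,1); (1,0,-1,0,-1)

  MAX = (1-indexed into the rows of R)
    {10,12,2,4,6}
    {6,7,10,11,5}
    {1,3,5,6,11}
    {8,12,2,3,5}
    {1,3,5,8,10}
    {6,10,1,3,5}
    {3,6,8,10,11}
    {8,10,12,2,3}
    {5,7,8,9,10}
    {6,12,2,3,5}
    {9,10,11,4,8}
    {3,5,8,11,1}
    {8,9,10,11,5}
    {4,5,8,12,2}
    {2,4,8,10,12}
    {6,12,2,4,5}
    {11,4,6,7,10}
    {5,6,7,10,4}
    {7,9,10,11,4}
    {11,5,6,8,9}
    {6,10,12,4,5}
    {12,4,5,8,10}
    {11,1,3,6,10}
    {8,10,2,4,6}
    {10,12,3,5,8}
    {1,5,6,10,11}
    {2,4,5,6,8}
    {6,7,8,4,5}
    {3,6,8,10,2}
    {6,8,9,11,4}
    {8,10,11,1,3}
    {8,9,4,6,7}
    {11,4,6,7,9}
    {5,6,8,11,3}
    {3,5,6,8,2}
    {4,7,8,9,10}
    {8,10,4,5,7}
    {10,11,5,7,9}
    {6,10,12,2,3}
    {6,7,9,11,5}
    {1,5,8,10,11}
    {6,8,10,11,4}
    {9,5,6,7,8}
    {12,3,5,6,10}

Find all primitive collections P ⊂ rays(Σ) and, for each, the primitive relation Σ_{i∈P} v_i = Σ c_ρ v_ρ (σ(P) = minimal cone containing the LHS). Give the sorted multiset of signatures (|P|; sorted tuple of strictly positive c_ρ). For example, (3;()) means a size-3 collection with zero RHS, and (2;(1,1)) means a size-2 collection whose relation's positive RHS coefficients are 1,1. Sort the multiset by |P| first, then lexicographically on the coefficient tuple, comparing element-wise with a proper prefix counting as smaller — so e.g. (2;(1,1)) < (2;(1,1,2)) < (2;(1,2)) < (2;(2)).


Minimal non-faces — 24 found among 12 rays, 44 max cones:

  • {3,4}:  v_{3} + v_{4} = 0  ⟹  sig = (2;())
  • {11,12}:  v_{11} + v_{12} = 0  ⟹  sig = (2;())
  • {1,2}:  v_{1} + v_{2} = v_{3}  ⟹  sig = (2;(1))
  • {2,11}:  v_{2} + v_{11} = v_{6} + v_{8}  ⟹  sig = (2;(1,1))
  • {3,7}:  v_{3} + v_{7} = v_{5} + v_{11}  ⟹  sig = (2;(1,1))
  • {7,12}:  v_{7} + v_{12} = v_{4} + v_{5}  ⟹  sig = (2;(1,1))
  • {9,12}:  v_{9} + v_{12} = v_{7} + v_{8}  ⟹  sig = (2;(1,1))
  • {1,4}:  v_{1} + v_{4} = v_{5} + v_{10} + v_{11}  ⟹  sig = (2;(1,1,1))
  • {1,12}:  v_{1} + v_{12} = v_{3} + v_{5} + v_{10}  ⟹  sig = (2;(1,1,1))
  • {2,7}:  v_{2} + v_{7} = v_{4} + v_{5} + v_{6} + v_{8}  ⟹  sig = (2;(1,1,1,1))
  • {2,9}:  v_{2} + v_{9} = v_{6} + v_{7} + 2·v_{8}  ⟹  sig = (2;(1,1,2))
  • {3,9}:  v_{3} + v_{9} = v_{5} + v_{8} + 2·v_{11}  ⟹  sig = (2;(1,1,2))
  • {1,9}:  v_{1} + v_{9} = 2·v_{5} + v_{8} + v_{10} + 3·v_{11}  ⟹  sig = (2;(1,1,2,3))
  • {1,7}:  v_{1} + v_{7} = 2·v_{5} + v_{10} + 2·v_{11}  ⟹  sig = (2;(1,2,2))
  • {2,5,10}:  v_{2} + v_{5} + v_{10} = v_{12}  ⟹  sig = (3;(1))
  • {4,5,11}:  v_{4} + v_{5} + v_{11} = v_{7}  ⟹  sig = (3;(1))
  • {6,8,12}:  v_{6} + v_{8} + v_{12} = v_{2}  ⟹  sig = (3;(1))
  • {7,8,11}:  v_{7} + v_{8} + v_{11} = v_{9}  ⟹  sig = (3;(1))
  • {1,6,8}:  v_{1} + v_{6} + v_{8} = v_{3} + v_{11}  ⟹  sig = (3;(1,1))
  • {4,5,9}:  v_{4} + v_{5} + v_{9} = 2·v_{7} + v_{8}  ⟹  sig = (3;(1,2))
  • {6,9,10}:  v_{6} + v_{9} + v_{10} = v_{4} + 2·v_{11}  ⟹  sig = (3;(1,2))
  • {5,6,8,10}:  v_{5} + v_{6} + v_{8} + v_{10} = 0  ⟹  sig = (4;())
  • {3,5,10,11}:  v_{3} + v_{5} + v_{10} + v_{11} = v_{1}  ⟹  sig = (4;(1))
  • {6,7,8,10}:  v_{6} + v_{7} + v_{8} + v_{10} = v_{4} + v_{11}  ⟹  sig = (4;(1,1))

Sorted signature multiset PRS(X):
    |P|=2: 14 collections, coeffs (), (), (1), (1,1), (1,1), (1,1), (1,1), (1,1,1), (1,1,1), (1,1,1,1), (1,1,2), (1,1,2), (1,1,2,3), (1,2,2)
    |P|=3: 7 collections, coeffs (1), (1), (1), (1), (1,1), (1,2), (1,2)
    |P|=4: 3 collections, coeffs (), (1), (1,1)


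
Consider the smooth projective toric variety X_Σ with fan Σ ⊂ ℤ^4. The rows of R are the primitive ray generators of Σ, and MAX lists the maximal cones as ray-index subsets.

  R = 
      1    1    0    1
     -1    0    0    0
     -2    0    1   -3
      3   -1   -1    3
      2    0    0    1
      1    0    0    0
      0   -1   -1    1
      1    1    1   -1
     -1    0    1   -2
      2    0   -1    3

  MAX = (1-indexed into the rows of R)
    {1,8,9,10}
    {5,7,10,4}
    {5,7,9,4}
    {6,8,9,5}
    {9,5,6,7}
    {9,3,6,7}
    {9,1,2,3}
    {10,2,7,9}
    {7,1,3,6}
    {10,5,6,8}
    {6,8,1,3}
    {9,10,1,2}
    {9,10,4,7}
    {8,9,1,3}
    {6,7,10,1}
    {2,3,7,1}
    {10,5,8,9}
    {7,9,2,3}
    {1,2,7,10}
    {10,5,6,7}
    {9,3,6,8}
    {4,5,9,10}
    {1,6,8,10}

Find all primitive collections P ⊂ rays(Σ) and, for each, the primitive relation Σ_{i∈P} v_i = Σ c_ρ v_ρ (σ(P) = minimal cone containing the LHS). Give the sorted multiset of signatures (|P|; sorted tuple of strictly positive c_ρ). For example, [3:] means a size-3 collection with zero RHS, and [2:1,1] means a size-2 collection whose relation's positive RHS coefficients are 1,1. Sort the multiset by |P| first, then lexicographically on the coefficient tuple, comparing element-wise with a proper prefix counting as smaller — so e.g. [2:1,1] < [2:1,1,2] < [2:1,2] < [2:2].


|primitive collections| = 16. Relations:

  • {2,6}:  v_{2} + v_{6} = 0 — sig = [2:]
  • {3,10}:  v_{3} + v_{10} = 0 — sig = [2:]
  • {7,8}:  v_{7} + v_{8} = v_{6} — sig = [2:1]
  • {1,4}:  v_{1} + v_{4} = v_{5} + v_{10} — sig = [2:1,1]
  • {1,5}:  v_{1} + v_{5} = v_{8} + v_{10} — sig = [2:1,1]
  • {2,5}:  v_{2} + v_{5} = v_{9} + v_{10} — sig = [2:1,1]
  • {2,8}:  v_{2} + v_{8} = v_{1} + v_{9} — sig = [2:1,1]
  • {3,5}:  v_{3} + v_{5} = v_{6} + v_{9} — sig = [2:1,1]
  • {3,4}:  v_{3} + v_{4} = v_{5} + v_{7} + v_{9} — sig = [2:1,1,1]
  • {4,6}:  v_{4} + v_{6} = 2·v_{5} + v_{7} — sig = [2:1,2]
  • {2,4}:  v_{2} + v_{4} = v_{7} + 2·v_{9} + 2·v_{10} — sig = [2:1,2,2]
  • {4,8}:  v_{4} + v_{8} = 2·v_{5} — sig = [2:2]
  • {1,7,9}:  v_{1} + v_{7} + v_{9} = 0 — sig = [3:]
  • {1,6,9}:  v_{1} + v_{6} + v_{9} = v_{8} — sig = [3:1]
  • {6,9,10}:  v_{6} + v_{9} + v_{10} = v_{5} — sig = [3:1]
  • {5,7,9,10}:  v_{5} + v_{7} + v_{9} + v_{10} = v_{4} — sig = [4:1]

so the primitive-relation signature multiset is
{ [2:] ×2,  [2:1],  [2:1,1] ×5,  [2:1,1,1],  [2:1,2],  [2:1,2,2],  [2:2],  [3:],  [3:1] ×2,  [4:1] }


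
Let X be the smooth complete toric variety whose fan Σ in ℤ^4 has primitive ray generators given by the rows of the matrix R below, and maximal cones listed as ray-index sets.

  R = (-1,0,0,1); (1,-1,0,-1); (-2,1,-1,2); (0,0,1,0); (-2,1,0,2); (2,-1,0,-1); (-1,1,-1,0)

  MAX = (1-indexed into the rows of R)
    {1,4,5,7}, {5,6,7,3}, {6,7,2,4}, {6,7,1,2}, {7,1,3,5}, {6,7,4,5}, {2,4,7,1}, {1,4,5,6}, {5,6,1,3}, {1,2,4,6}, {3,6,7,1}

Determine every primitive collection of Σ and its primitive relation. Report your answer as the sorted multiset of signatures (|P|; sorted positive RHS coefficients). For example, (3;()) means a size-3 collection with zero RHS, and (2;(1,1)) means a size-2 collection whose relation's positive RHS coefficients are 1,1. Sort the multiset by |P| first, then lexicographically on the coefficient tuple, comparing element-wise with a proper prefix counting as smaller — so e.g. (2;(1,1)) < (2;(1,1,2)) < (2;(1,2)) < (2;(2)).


Primitive collections (5):

  {2,5}:  v_{2} + v_{5} = v_{1}  ⇒ sig = (2;(1))
  {3,4}:  v_{3} + v_{4} = v_{5}  ⇒ sig = (2;(1))
  {2,3}:  v_{2} + v_{3} = 2·v_{1} + v_{6} + v_{7}  ⇒ sig = (2;(1,1,2))
  {1,4,6,7}:  v_{1} + v_{4} + v_{6} + v_{7} = 0  ⇒ sig = (4;())
  {1,5,6,7}:  v_{1} + v_{5} + v_{6} + v_{7} = v_{3}  ⇒ sig = (4;(1))

Sorted signature multiset PRS(X):
{ (2;(1)) ×2,  (2;(1,1,2)),  (4;()),  (4;(1)) }


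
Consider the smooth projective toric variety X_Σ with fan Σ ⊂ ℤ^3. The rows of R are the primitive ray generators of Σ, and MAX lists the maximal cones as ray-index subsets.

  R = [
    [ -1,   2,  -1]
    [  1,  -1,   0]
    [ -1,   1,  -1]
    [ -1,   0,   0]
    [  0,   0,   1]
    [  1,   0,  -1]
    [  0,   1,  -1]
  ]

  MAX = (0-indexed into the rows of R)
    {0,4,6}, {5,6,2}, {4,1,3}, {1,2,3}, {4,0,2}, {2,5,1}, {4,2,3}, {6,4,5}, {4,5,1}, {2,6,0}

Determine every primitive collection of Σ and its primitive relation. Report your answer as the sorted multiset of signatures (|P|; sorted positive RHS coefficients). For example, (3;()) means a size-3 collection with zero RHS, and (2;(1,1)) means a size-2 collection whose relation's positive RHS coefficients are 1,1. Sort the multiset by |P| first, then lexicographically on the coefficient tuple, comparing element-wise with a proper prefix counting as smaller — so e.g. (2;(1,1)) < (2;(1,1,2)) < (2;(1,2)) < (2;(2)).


Σ has 9 primitive collections:

  P = {0,1}:  v_{0} + v_{1} = v_{6}  →  sig = (2;(1))
  P = {1,6}:  v_{1} + v_{6} = v_{5}  →  sig = (2;(1))
  P = {3,6}:  v_{3} + v_{6} = v_{2}  →  sig = (2;(1))
  P = {3,5}:  v_{3} + v_{5} = v_{1} + v_{2}  →  sig = (2;(1,1))
  P = {0,3}:  v_{0} + v_{3} = 2·v_{2} + v_{4}  →  sig = (2;(1,2))
  P = {0,5}:  v_{0} + v_{5} = 2·v_{6}  →  sig = (2;(2))
  P = {1,2,4}:  v_{1} + v_{2} + v_{4} = 0  →  sig = (3;())
  P = {2,4,5}:  v_{2} + v_{4} + v_{5} = v_{6}  →  sig = (3;(1))
  P = {2,4,6}:  v_{2} + v_{4} + v_{6} = v_{0}  →  sig = (3;(1))

so the primitive-relation signature multiset is
    |P|=2: 6 collections, coeffs (1), (1), (1), (1,1), (1,2), (2)
    |P|=3: 3 collections, coeffs (), (1), (1)


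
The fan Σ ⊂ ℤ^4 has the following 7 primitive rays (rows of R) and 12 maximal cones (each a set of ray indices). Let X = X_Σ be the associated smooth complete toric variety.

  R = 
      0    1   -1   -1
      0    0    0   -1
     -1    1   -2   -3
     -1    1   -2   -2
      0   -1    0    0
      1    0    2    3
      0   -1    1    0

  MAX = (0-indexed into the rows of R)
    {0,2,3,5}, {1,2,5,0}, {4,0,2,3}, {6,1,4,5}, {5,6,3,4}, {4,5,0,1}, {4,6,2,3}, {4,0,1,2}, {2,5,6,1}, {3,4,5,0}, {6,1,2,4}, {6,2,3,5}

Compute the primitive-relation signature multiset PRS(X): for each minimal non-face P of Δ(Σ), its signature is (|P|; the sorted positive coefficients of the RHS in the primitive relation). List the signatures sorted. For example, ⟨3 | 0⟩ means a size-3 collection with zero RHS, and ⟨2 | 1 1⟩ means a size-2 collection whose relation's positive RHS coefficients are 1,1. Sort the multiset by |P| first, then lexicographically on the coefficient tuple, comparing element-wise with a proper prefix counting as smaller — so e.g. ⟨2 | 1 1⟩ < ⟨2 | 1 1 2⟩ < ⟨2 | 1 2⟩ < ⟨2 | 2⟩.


Minimal non-faces — 3 found among 7 rays, 12 max cones:

  • {0,6}:  v_{0} + v_{6} = v_{1}  →  sig = ⟨2 | 1⟩
  • {1,3}:  v_{1} + v_{3} = v_{2}  →  sig = ⟨2 | 1⟩
  • {2,4,5}:  v_{2} + v_{4} + v_{5} = 0  →  sig = ⟨3 | 0⟩

Signatures (|P|; sorted positive RHS coefficients), sorted:
[⟨2 | 1⟩, ⟨2 | 1⟩, ⟨3 | 0⟩]


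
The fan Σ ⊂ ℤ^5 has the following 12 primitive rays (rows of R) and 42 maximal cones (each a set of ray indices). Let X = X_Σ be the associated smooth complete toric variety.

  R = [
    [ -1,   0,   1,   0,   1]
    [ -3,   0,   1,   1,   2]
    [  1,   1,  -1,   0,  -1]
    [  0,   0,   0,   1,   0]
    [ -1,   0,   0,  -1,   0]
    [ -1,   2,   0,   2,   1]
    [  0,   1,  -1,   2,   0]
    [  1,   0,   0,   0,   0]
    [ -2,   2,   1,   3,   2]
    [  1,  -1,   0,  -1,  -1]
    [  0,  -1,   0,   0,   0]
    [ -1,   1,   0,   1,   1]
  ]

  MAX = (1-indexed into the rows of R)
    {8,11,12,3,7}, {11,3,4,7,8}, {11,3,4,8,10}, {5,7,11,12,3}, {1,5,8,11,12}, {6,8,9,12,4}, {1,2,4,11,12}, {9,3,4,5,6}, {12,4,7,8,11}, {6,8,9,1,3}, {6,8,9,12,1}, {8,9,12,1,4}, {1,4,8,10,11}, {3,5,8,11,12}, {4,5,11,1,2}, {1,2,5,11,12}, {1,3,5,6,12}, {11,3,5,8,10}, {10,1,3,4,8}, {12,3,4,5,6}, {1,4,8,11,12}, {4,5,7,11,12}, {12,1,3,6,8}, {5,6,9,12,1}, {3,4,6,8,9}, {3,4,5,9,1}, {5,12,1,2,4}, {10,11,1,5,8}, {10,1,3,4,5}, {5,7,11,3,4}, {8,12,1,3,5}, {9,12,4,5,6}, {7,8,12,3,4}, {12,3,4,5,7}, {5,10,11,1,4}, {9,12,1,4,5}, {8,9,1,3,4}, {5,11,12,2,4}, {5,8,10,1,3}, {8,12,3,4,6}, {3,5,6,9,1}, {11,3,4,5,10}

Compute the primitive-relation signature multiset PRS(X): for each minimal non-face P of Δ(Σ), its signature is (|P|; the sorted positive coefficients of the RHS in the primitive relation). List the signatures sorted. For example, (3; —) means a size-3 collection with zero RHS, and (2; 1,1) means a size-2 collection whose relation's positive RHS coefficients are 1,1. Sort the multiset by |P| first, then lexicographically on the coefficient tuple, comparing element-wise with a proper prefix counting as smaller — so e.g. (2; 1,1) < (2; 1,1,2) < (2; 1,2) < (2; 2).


Σ has 25 primitive collections:

  • {10,12}:  v_{10} + v_{12} = 0  so sig = (2; —)
  • {1,7}:  v_{1} + v_{7} = v_{4} + v_{12}  so sig = (2; 1,1)
  • {6,11}:  v_{6} + v_{11} = v_{4} + v_{12}  so sig = (2; 1,1)
  • {2,3}:  v_{2} + v_{3} = v_{4} + v_{5} + v_{12}  so sig = (2; 1,1,1)
  • {2,8}:  v_{2} + v_{8} = v_{1} + v_{11} + v_{12}  so sig = (2; 1,1,1)
  • {6,10}:  v_{6} + v_{10} = v_{1} + v_{3} + v_{4}  so sig = (2; 1,1,1)
  • {7,10}:  v_{7} + v_{10} = v_{3} + v_{4} + v_{11}  so sig = (2; 1,1,1)
  • {2,10}:  v_{2} + v_{10} = v_{1} + v_{4} + v_{5} + v_{11}  so sig = (2; 1,1,1,1)
  • {7,9}:  v_{7} + v_{9} = 2·v_{4} + v_{6} + v_{12}  so sig = (2; 1,1,2)
  • {9,11}:  v_{9} + v_{11} = v_{1} + 2·v_{4} + v_{12}  so sig = (2; 1,1,2)
  • {2,6}:  v_{2} + v_{6} = v_{1} + 2·v_{4} + v_{5} + 2·v_{12}  so sig = (2; 1,1,2,2)
  • {2,7}:  v_{2} + v_{7} = 2·v_{4} + v_{5} + v_{11} + 2·v_{12}  so sig = (2; 1,1,2,2)
  • {6,7}:  v_{6} + v_{7} = v_{3} + 2·v_{4} + 2·v_{12}  so sig = (2; 1,2,2)
  • {9,10}:  v_{9} + v_{10} = 2·v_{1} + v_{3} + 2·v_{4}  so sig = (2; 1,2,2)
  • {2,9}:  v_{2} + v_{9} = 2·v_{1} + 3·v_{4} + v_{5} + 2·v_{12}  so sig = (2; 1,2,2,3)
  • {1,3,11}:  v_{1} + v_{3} + v_{11} = 0  so sig = (3; —)
  • {4,5,8}:  v_{4} + v_{5} + v_{8} = 0  so sig = (3; —)
  • {1,4,6}:  v_{1} + v_{4} + v_{6} = v_{9}  so sig = (3; 1)
  • {5,8,9}:  v_{5} + v_{8} + v_{9} = v_{1} + v_{6}  so sig = (3; 1,1)
  • {5,6,8}:  v_{5} + v_{6} + v_{8} = v_{1} + v_{3} + v_{12}  so sig = (3; 1,1,1)
  • {5,7,8}:  v_{5} + v_{7} + v_{8} = v_{3} + v_{11} + v_{12}  so sig = (3; 1,1,1)
  • {3,9,12}:  v_{3} + v_{9} + v_{12} = 2·v_{6}  so sig = (3; 2)
  • {1,3,4,12}:  v_{1} + v_{3} + v_{4} + v_{12} = v_{6}  so sig = (4; 1)
  • {3,4,11,12}:  v_{3} + v_{4} + v_{11} + v_{12} = v_{7}  so sig = (4; 1)
  • {1,4,5,11,12}:  v_{1} + v_{4} + v_{5} + v_{11} + v_{12} = v_{2}  so sig = (5; 1)

Hence PRS(X_Σ) =
    |P|=2: 15 collections, coeffs (), (1,1), (1,1), (1,1,1), (1,1,1), (1,1,1), (1,1,1), (1,1,1,1), (1,1,2), (1,1,2), (1,1,2,2), (1,1,2,2), (1,2,2), (1,2,2), (1,2,2,3)
    |P|=3: 7 collections, coeffs (), (), (1), (1,1), (1,1,1), (1,1,1), (2)
    |P|=4: 2 collections, coeffs (1), (1)
    |P|=5: 1 collection, coeffs (1)


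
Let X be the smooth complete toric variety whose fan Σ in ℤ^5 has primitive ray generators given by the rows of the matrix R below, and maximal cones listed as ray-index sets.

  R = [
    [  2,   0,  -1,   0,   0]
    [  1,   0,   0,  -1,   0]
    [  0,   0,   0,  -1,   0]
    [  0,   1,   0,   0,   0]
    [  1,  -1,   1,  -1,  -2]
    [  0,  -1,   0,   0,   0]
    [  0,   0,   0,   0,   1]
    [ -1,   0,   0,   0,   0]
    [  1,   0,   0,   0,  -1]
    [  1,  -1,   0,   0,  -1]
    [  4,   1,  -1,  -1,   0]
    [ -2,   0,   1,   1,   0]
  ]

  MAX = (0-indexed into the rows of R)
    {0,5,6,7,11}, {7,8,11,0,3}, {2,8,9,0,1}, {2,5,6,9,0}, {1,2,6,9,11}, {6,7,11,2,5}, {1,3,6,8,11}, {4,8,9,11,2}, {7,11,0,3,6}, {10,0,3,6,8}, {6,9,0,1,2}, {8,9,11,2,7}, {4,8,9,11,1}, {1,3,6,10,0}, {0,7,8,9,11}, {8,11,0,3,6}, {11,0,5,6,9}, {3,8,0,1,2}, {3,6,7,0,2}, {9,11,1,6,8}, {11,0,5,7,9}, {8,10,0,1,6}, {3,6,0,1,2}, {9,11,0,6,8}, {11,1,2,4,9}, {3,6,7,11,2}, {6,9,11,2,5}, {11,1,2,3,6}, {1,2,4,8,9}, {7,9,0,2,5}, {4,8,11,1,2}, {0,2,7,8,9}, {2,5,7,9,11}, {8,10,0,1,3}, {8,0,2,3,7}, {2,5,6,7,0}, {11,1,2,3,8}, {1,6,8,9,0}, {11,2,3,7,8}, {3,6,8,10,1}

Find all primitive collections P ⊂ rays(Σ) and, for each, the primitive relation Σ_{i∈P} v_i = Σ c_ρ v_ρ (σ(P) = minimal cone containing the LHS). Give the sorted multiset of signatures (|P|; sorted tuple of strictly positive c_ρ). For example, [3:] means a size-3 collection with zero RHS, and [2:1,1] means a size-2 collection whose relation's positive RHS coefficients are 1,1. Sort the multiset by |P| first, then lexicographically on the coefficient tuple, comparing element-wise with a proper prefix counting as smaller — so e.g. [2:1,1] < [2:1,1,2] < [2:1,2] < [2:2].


Primitive collections (23):

  • {3,5}:  v_{3} + v_{5} = 0  ⇒ sig = [2:]
  • {1,7}:  v_{1} + v_{7} = v_{2}  ⇒ sig = [2:1]
  • {3,9}:  v_{3} + v_{9} = v_{8}  ⇒ sig = [2:1]
  • {5,8}:  v_{5} + v_{8} = v_{9}  ⇒ sig = [2:1]
  • {0,4}:  v_{0} + v_{4} = v_{1} + v_{8} + v_{9}  ⇒ sig = [2:1,1,1]
  • {1,5}:  v_{1} + v_{5} = v_{2} + v_{6} + v_{9}  ⇒ sig = [2:1,1,1]
  • {7,10}:  v_{7} + v_{10} = v_{0} + v_{1} + v_{3}  ⇒ sig = [2:1,1,1]
  • {5,10}:  v_{5} + v_{10} = v_{0} + v_{1} + v_{6} + v_{8}  ⇒ sig = [2:1,1,1,1]
  • {3,4}:  v_{3} + v_{4} = v_{1} + v_{2} + 2·v_{8} + v_{11}  ⇒ sig = [2:1,1,1,2]
  • {4,5}:  v_{4} + v_{5} = v_{1} + v_{2} + 2·v_{9} + v_{11}  ⇒ sig = [2:1,1,1,2]
  • {4,7}:  v_{4} + v_{7} = 2·v_{2} + v_{8} + v_{9} + v_{11}  ⇒ sig = [2:1,1,1,2]
  • {9,10}:  v_{9} + v_{10} = v_{0} + v_{1} + v_{6} + 2·v_{8}  ⇒ sig = [2:1,1,1,2]
  • {2,10}:  v_{2} + v_{10} = v_{0} + 2·v_{1} + v_{3}  ⇒ sig = [2:1,1,2]
  • {4,6}:  v_{4} + v_{6} = 2·v_{1} + v_{9} + v_{11}  ⇒ sig = [2:1,1,2]
  • {10,11}:  v_{10} + v_{11} = v_{3} + 2·v_{6} + 2·v_{8}  ⇒ sig = [2:1,2,2]
  • {4,10}:  v_{4} + v_{10} = 2·v_{1} + v_{6} + 3·v_{8}  ⇒ sig = [2:1,2,3]
  • {0,2,11}:  v_{0} + v_{2} + v_{11} = 0  ⇒ sig = [3:]
  • {6,7,8}:  v_{6} + v_{7} + v_{8} = 0  ⇒ sig = [3:]
  • {2,6,8}:  v_{2} + v_{6} + v_{8} = v_{1}  ⇒ sig = [3:1]
  • {6,7,9}:  v_{6} + v_{7} + v_{9} = v_{5}  ⇒ sig = [3:1]
  • {0,1,11}:  v_{0} + v_{1} + v_{11} = v_{6} + v_{8}  ⇒ sig = [3:1,1]
  • {0,1,3,6,8}:  v_{0} + v_{1} + v_{3} + v_{6} + v_{8} = v_{10}  ⇒ sig = [5:1]
  • {1,2,8,9,11}:  v_{1} + v_{2} + v_{8} + v_{9} + v_{11} = v_{4}  ⇒ sig = [5:1]

so the primitive-relation signature multiset is
[[2:], [2:1], [2:1], [2:1], [2:1,1,1], [2:1,1,1], [2:1,1,1], [2:1,1,1,1], [2:1,1,1,2], [2:1,1,1,2], [2:1,1,1,2], [2:1,1,1,2], [2:1,1,2], [2:1,1,2], [2:1,2,2], [2:1,2,3], [3:], [3:], [3:1], [3:1], [3:1,1], [5:1], [5:1]]


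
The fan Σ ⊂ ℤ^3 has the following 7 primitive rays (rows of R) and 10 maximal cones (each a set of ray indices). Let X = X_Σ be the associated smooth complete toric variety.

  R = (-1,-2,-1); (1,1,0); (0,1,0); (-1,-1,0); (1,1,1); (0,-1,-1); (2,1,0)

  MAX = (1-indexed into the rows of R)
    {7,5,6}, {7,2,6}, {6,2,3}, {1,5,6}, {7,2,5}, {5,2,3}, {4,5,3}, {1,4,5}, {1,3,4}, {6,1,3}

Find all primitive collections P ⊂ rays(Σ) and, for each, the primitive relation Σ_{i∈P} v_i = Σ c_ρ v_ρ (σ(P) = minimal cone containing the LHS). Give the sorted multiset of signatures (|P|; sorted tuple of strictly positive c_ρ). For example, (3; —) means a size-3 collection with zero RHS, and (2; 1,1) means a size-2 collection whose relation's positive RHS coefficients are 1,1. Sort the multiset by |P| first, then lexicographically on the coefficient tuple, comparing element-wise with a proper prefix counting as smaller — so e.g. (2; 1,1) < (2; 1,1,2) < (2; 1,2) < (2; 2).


9 minimal non-faces of Δ(Σ) (on 7 rays):

  P = {2,4}:  v_{2} + v_{4} = 0  →  sig = (2; —)
  P = {1,2}:  v_{1} + v_{2} = v_{6}  →  sig = (2; 1)
  P = {4,6}:  v_{4} + v_{6} = v_{1}  →  sig = (2; 1)
  P = {4,7}:  v_{4} + v_{7} = v_{5} + v_{6}  →  sig = (2; 1,1)
  P = {1,7}:  v_{1} + v_{7} = v_{5} + 2·v_{6}  →  sig = (2; 1,2)
  P = {3,7}:  v_{3} + v_{7} = 2·v_{2}  →  sig = (2; 2)
  P = {1,3,5}:  v_{1} + v_{3} + v_{5} = 0  →  sig = (3; —)
  P = {2,5,6}:  v_{2} + v_{5} + v_{6} = v_{7}  →  sig = (3; 1)
  P = {3,5,6}:  v_{3} + v_{5} + v_{6} = v_{2}  →  sig = (3; 1)

Signatures (|P|; sorted positive RHS coefficients), sorted:
    |P|=2: 6 collections, coeffs (), (1), (1), (1,1), (1,2), (2)
    |P|=3: 3 collections, coeffs (), (1), (1)


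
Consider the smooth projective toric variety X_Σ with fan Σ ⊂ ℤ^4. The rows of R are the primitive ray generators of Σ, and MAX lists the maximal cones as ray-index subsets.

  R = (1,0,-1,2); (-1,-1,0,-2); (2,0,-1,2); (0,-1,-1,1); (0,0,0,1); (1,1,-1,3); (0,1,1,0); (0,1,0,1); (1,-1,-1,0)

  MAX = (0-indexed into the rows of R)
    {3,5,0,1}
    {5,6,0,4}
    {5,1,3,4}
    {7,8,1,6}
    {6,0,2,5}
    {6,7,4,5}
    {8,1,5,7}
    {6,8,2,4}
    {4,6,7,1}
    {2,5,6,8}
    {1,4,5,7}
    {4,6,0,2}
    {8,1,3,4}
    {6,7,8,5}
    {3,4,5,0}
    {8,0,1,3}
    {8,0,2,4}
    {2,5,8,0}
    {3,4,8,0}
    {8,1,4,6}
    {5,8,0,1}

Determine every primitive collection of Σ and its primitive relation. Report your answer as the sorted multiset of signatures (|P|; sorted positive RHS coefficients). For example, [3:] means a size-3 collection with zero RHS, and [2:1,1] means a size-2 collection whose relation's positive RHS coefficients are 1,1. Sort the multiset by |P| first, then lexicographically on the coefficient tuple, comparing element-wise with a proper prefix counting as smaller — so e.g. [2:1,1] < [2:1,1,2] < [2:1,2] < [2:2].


14 collections generate NE(X_Σ); each relation:

  P = {0,7}:  v_{0} + v_{7} = v_{5}  ⇒ sig = [2:1]
  P = {1,2}:  v_{1} + v_{2} = v_{8}  ⇒ sig = [2:1]
  P = {3,6}:  v_{3} + v_{6} = v_{4}  ⇒ sig = [2:1]
  P = {2,3}:  v_{2} + v_{3} = v_{0} + v_{4} + v_{8}  ⇒ sig = [2:1,1,1]
  P = {2,7}:  v_{2} + v_{7} = v_{5} + v_{6} + v_{8}  ⇒ sig = [2:1,1,1]
  P = {3,7}:  v_{3} + v_{7} = v_{1} + v_{4} + v_{5}  ⇒ sig = [2:1,1,1]
  P = {0,1,6}:  v_{0} + v_{1} + v_{6} = 0  ⇒ sig = [3:]
  P = {0,1,4}:  v_{0} + v_{1} + v_{4} = v_{3}  ⇒ sig = [3:1]
  P = {0,6,8}:  v_{0} + v_{6} + v_{8} = v_{2}  ⇒ sig = [3:1]
  P = {1,5,6}:  v_{1} + v_{5} + v_{6} = v_{7}  ⇒ sig = [3:1]
  P = {4,7,8}:  v_{4} + v_{7} + v_{8} = v_{0}  ⇒ sig = [3:1]
  P = {2,4,5}:  v_{2} + v_{4} + v_{5} = 3·v_{0} + v_{6}  ⇒ sig = [3:1,3]
  P = {3,5,8}:  v_{3} + v_{5} + v_{8} = 3·v_{0} + v_{1}  ⇒ sig = [3:1,3]
  P = {4,5,8}:  v_{4} + v_{5} + v_{8} = 2·v_{0}  ⇒ sig = [3:2]

so the primitive-relation signature multiset is
[[2:1], [2:1], [2:1], [2:1,1,1], [2:1,1,1], [2:1,1,1], [3:], [3:1], [3:1], [3:1], [3:1], [3:1,3], [3:1,3], [3:2]]


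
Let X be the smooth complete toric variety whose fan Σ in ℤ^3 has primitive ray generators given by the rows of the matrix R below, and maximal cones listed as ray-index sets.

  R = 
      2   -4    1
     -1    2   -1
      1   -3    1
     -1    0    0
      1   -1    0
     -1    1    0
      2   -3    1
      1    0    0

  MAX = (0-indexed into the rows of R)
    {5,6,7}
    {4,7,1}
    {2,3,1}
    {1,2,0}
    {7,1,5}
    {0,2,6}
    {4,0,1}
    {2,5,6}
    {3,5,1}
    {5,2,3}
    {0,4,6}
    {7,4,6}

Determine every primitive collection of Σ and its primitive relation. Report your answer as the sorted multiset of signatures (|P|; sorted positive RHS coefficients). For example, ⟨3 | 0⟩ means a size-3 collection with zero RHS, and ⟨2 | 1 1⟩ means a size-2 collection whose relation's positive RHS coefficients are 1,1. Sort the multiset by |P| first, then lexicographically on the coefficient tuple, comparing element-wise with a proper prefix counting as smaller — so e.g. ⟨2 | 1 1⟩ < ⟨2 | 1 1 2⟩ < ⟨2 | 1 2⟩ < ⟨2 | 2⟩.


11 collections generate NE(X_Σ); each relation:

  • {3,7}:  v_{3} + v_{7} = 0  ⇒ sig = ⟨2 | 0⟩
  • {4,5}:  v_{4} + v_{5} = 0  ⇒ sig = ⟨2 | 0⟩
  • {0,5}:  v_{0} + v_{5} = v_{2}  ⇒ sig = ⟨2 | 1⟩
  • {1,6}:  v_{1} + v_{6} = v_{4}  ⇒ sig = ⟨2 | 1⟩
  • {2,4}:  v_{2} + v_{4} = v_{0}  ⇒ sig = ⟨2 | 1⟩
  • {2,7}:  v_{2} + v_{7} = v_{6}  ⇒ sig = ⟨2 | 1⟩
  • {3,6}:  v_{3} + v_{6} = v_{2}  ⇒ sig = ⟨2 | 1⟩
  • {0,7}:  v_{0} + v_{7} = v_{4} + v_{6}  ⇒ sig = ⟨2 | 1 1⟩
  • {3,4}:  v_{3} + v_{4} = v_{1} + v_{2}  ⇒ sig = ⟨2 | 1 1⟩
  • {0,3}:  v_{0} + v_{3} = v_{1} + 2·v_{2}  ⇒ sig = ⟨2 | 1 2⟩
  • {1,2,5}:  v_{1} + v_{2} + v_{5} = v_{3}  ⇒ sig = ⟨3 | 1⟩

Signatures (|P|; sorted positive RHS coefficients), sorted:
    |P|=2: 10 collections, coeffs (), (), (1), (1), (1), (1), (1), (1,1), (1,1), (1,2)
    |P|=3: 1 collection, coeffs (1)


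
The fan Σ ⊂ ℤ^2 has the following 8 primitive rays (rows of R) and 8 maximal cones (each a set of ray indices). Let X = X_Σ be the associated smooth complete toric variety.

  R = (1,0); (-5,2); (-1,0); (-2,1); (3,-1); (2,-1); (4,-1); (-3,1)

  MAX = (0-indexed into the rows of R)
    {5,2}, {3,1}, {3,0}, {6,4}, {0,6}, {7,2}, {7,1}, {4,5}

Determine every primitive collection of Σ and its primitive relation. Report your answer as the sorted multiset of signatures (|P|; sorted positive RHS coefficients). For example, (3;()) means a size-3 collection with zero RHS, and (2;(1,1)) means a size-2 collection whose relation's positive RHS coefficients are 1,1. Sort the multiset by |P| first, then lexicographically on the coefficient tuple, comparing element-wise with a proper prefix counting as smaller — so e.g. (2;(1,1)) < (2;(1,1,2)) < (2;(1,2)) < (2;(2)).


Σ has 20 primitive collections:

  P = {0,2}:  v_{0} + v_{2} = 0  →  sig = (2;())
  P = {3,5}:  v_{3} + v_{5} = 0  →  sig = (2;())
  P = {4,7}:  v_{4} + v_{7} = 0  →  sig = (2;())
  P = {0,4}:  v_{0} + v_{4} = v_{6}  →  sig = (2;(1))
  P = {0,5}:  v_{0} + v_{5} = v_{4}  →  sig = (2;(1))
  P = {0,7}:  v_{0} + v_{7} = v_{3}  →  sig = (2;(1))
  P = {1,4}:  v_{1} + v_{4} = v_{3}  →  sig = (2;(1))
  P = {1,5}:  v_{1} + v_{5} = v_{7}  →  sig = (2;(1))
  P = {2,3}:  v_{2} + v_{3} = v_{7}  →  sig = (2;(1))
  P = {2,4}:  v_{2} + v_{4} = v_{5}  →  sig = (2;(1))
  P = {2,6}:  v_{2} + v_{6} = v_{4}  →  sig = (2;(1))
  P = {3,4}:  v_{3} + v_{4} = v_{0}  →  sig = (2;(1))
  P = {3,7}:  v_{3} + v_{7} = v_{1}  →  sig = (2;(1))
  P = {5,7}:  v_{5} + v_{7} = v_{2}  →  sig = (2;(1))
  P = {6,7}:  v_{6} + v_{7} = v_{0}  →  sig = (2;(1))
  P = {1,6}:  v_{1} + v_{6} = v_{0} + v_{3}  →  sig = (2;(1,1))
  P = {0,1}:  v_{0} + v_{1} = 2·v_{3}  →  sig = (2;(2))
  P = {1,2}:  v_{1} + v_{2} = 2·v_{7}  →  sig = (2;(2))
  P = {3,6}:  v_{3} + v_{6} = 2·v_{0}  →  sig = (2;(2))
  P = {5,6}:  v_{5} + v_{6} = 2·v_{4}  →  sig = (2;(2))

Sorted signature multiset PRS(X):
    |P|=2: 20 collections, coeffs (), (), (), (1), (1), (1), (1), (1), (1), (1), (1), (1), (1), (1), (1), (1,1), (2), (2), (2), (2)


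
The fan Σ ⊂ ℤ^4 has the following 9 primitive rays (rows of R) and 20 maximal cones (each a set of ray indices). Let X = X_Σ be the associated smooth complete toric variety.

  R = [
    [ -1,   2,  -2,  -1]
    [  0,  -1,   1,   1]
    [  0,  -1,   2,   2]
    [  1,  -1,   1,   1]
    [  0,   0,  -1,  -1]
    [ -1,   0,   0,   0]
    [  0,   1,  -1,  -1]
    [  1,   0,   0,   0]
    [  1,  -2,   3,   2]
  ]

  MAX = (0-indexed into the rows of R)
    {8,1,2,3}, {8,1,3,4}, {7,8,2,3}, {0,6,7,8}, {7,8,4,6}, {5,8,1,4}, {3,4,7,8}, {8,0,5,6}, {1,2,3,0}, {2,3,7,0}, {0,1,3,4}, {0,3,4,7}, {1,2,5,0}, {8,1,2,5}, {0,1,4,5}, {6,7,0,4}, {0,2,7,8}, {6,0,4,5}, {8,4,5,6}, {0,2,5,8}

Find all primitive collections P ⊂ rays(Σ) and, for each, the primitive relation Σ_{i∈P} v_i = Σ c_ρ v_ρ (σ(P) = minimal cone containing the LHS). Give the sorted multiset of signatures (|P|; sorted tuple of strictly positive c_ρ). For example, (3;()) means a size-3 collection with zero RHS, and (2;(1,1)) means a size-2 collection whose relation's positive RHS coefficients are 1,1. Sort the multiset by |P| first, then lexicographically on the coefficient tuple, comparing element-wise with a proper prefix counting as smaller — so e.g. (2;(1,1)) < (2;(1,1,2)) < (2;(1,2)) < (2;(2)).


Δ(Σ) — 9 vertices, 10 min non-faces:

  P = {1,6}:  v_{1} + v_{6} = 0  →  sig = (2;())
  P = {5,7}:  v_{5} + v_{7} = 0  →  sig = (2;())
  P = {1,7}:  v_{1} + v_{7} = v_{3}  →  sig = (2;(1))
  P = {2,4}:  v_{2} + v_{4} = v_{1}  →  sig = (2;(1))
  P = {3,5}:  v_{3} + v_{5} = v_{1}  →  sig = (2;(1))
  P = {3,6}:  v_{3} + v_{6} = v_{7}  →  sig = (2;(1))
  P = {2,6}:  v_{2} + v_{6} = v_{0} + v_{8}  →  sig = (2;(1,1))
  P = {0,4,8}:  v_{0} + v_{4} + v_{8} = 0  →  sig = (3;())
  P = {0,1,8}:  v_{0} + v_{1} + v_{8} = v_{2}  →  sig = (3;(1))
  P = {0,3,8}:  v_{0} + v_{3} + v_{8} = v_{2} + v_{7}  →  sig = (3;(1,1))

Signatures (|P|; sorted positive RHS coefficients), sorted:
    (2;())
    (2;())
    (2;(1))
    (2;(1))
    (2;(1))
    (2;(1))
    (2;(1,1))
    (3;())
    (3;(1))
    (3;(1,1))


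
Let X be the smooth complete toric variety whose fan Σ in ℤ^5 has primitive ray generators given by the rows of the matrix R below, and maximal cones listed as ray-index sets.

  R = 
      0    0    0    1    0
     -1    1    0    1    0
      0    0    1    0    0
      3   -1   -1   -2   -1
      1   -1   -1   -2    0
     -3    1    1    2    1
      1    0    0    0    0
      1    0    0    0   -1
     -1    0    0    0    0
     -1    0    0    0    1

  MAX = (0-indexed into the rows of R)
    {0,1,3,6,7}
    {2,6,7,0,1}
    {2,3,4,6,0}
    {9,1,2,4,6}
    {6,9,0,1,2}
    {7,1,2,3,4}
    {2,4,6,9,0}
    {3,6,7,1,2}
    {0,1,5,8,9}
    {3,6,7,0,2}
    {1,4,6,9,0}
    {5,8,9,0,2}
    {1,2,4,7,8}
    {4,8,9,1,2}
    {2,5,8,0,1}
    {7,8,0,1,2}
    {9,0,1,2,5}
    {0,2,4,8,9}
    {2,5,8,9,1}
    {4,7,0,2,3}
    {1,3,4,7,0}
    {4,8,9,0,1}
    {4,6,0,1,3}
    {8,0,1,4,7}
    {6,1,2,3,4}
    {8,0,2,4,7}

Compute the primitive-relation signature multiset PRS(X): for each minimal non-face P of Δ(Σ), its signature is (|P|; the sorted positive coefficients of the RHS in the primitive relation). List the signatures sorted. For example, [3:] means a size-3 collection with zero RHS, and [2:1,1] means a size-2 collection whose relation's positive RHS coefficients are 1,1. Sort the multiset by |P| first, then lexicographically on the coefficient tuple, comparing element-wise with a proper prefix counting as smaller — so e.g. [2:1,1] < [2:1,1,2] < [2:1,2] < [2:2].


The 12 primitive collections of Σ (r=10, n=5):

  P={3,5}:  v_{3} + v_{5} = 0 — sig = [2:]
  P={6,8}:  v_{6} + v_{8} = 0 — sig = [2:]
  P={7,9}:  v_{7} + v_{9} = 0 — sig = [2:]
  P={3,8}:  v_{3} + v_{8} = v_{4} + v_{7} — sig = [2:1,1]
  P={3,9}:  v_{3} + v_{9} = v_{4} + v_{6} — sig = [2:1,1]
  P={4,5}:  v_{4} + v_{5} = v_{8} + v_{9} — sig = [2:1,1]
  P={5,6}:  v_{5} + v_{6} = v_{0} + v_{1} + v_{2} + v_{9} — sig = [2:1,1,1,1]
  P={5,7}:  v_{5} + v_{7} = v_{0} + v_{1} + v_{2} + v_{8} — sig = [2:1,1,1,1]
  P={4,6,7}:  v_{4} + v_{6} + v_{7} = v_{3} — sig = [3:1]
  P={0,1,2,4}:  v_{0} + v_{1} + v_{2} + v_{4} = 0 — sig = [4:]
  P={0,1,2,3}:  v_{0} + v_{1} + v_{2} + v_{3} = v_{6} + v_{7} — sig = [4:1,1]
  P={0,1,2,8,9}:  v_{0} + v_{1} + v_{2} + v_{8} + v_{9} = v_{5} — sig = [5:1]

Sorted signature multiset PRS(X):
    [2:]
    [2:]
    [2:]
    [2:1,1]
    [2:1,1]
    [2:1,1]
    [2:1,1,1,1]
    [2:1,1,1,1]
    [3:1]
    [4:]
    [4:1,1]
    [5:1]


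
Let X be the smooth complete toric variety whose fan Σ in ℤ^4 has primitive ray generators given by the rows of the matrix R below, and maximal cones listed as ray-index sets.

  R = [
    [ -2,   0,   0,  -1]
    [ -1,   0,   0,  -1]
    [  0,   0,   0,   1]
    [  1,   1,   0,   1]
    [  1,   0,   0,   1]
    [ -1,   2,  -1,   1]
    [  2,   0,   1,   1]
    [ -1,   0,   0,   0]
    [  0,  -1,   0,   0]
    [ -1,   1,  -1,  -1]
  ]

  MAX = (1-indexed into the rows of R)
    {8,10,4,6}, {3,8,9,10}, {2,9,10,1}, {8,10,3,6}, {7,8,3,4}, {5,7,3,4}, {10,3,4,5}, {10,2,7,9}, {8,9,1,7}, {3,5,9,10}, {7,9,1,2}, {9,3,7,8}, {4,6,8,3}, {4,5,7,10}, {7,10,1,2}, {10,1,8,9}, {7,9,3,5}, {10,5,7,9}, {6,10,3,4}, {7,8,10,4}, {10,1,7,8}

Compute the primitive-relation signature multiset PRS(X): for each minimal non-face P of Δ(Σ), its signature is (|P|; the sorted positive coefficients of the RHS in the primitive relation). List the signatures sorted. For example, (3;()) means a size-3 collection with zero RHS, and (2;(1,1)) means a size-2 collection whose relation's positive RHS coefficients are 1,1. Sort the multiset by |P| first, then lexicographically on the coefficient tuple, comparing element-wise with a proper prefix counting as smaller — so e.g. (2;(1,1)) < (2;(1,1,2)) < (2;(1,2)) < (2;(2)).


Δ(Σ) — 10 vertices, 18 min non-faces:

  P = {2,5}:  v_{2} + v_{5} = 0  so sig = (2;())
  P = {1,5}:  v_{1} + v_{5} = v_{8}  so sig = (2;(1))
  P = {2,3}:  v_{2} + v_{3} = v_{8}  so sig = (2;(1))
  P = {2,8}:  v_{2} + v_{8} = v_{1}  so sig = (2;(1))
  P = {4,9}:  v_{4} + v_{9} = v_{5}  so sig = (2;(1))
  P = {5,8}:  v_{5} + v_{8} = v_{3}  so sig = (2;(1))
  P = {2,4}:  v_{2} + v_{4} = v_{7} + v_{8} + v_{10}  so sig = (2;(1,1,1))
  P = {1,4}:  v_{1} + v_{4} = v_{7} + 2·v_{8} + v_{10}  so sig = (2;(1,1,2))
  P = {2,6}:  v_{2} + v_{6} = v_{4} + 2·v_{8} + v_{10}  so sig = (2;(1,1,2))
  P = {5,6}:  v_{5} + v_{6} = 2·v_{3} + v_{4} + v_{10}  so sig = (2;(1,1,2))
  P = {1,6}:  v_{1} + v_{6} = v_{4} + 3·v_{8} + v_{10}  so sig = (2;(1,1,3))
  P = {6,7}:  v_{6} + v_{7} = 2·v_{4} + v_{8}  so sig = (2;(1,2))
  P = {6,9}:  v_{6} + v_{9} = 2·v_{3} + v_{10}  so sig = (2;(1,2))
  P = {1,3}:  v_{1} + v_{3} = 2·v_{8}  so sig = (2;(2))
  P = {3,7,10}:  v_{3} + v_{7} + v_{10} = v_{4}  so sig = (3;(1))
  P = {7,8,9,10}:  v_{7} + v_{8} + v_{9} + v_{10} = 0  so sig = (4;())
  P = {1,7,9,10}:  v_{1} + v_{7} + v_{9} + v_{10} = v_{2}  so sig = (4;(1))
  P = {3,4,8,10}:  v_{3} + v_{4} + v_{8} + v_{10} = v_{6}  so sig = (4;(1))

Hence PRS(X_Σ) =
[(2;()), (2;(1)), (2;(1)), (2;(1)), (2;(1)), (2;(1)), (2;(1,1,1)), (2;(1,1,2)), (2;(1,1,2)), (2;(1,1,2)), (2;(1,1,3)), (2;(1,2)), (2;(1,2)), (2;(2)), (3;(1)), (4;()), (4;(1)), (4;(1))]


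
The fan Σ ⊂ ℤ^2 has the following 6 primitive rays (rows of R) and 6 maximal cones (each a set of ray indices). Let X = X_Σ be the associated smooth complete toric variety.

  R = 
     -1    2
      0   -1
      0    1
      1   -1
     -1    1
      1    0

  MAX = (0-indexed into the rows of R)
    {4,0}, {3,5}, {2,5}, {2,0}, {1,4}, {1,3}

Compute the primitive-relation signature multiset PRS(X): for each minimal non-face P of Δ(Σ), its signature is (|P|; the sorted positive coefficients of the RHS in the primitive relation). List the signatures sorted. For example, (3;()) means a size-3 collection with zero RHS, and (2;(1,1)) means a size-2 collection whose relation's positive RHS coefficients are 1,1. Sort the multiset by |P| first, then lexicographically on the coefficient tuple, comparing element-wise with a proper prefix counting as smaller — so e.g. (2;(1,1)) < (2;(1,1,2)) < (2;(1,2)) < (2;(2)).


|primitive collections| = 9. Relations:

  {1,2}:  v_{1} + v_{2} = 0 ; sig = (2;())
  {3,4}:  v_{3} + v_{4} = 0 ; sig = (2;())
  {0,1}:  v_{0} + v_{1} = v_{4} ; sig = (2;(1))
  {0,3}:  v_{0} + v_{3} = v_{2} ; sig = (2;(1))
  {1,5}:  v_{1} + v_{5} = v_{3} ; sig = (2;(1))
  {2,3}:  v_{2} + v_{3} = v_{5} ; sig = (2;(1))
  {2,4}:  v_{2} + v_{4} = v_{0} ; sig = (2;(1))
  {4,5}:  v_{4} + v_{5} = v_{2} ; sig = (2;(1))
  {0,5}:  v_{0} + v_{5} = 2·v_{2} ; sig = (2;(2))

Hence PRS(X_Σ) =
    |P|=2: 9 collections, coeffs (), (), (1), (1), (1), (1), (1), (1), (2)
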